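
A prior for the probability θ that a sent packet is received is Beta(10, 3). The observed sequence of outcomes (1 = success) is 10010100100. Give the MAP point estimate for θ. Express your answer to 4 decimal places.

Prior: Beta(10, 3).
Data: 4 successes in 11 trials (from the sequence). The binomial likelihood contributes θ^4(1−θ)^7, so the posterior is Beta(10+4, 3+7) = Beta(14, 10).
For Beta(a, b) with a, b > 1 the mode is (a−1)/(a+b−2) = 13/22 ≈ 0.5909.

θ̂_MAP = 0.5909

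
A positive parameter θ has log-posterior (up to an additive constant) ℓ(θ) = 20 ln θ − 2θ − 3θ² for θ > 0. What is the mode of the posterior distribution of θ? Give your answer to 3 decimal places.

ℓ'(θ) = 20/θ − 2 − 6θ. Setting this to zero and multiplying by θ: 6θ² + 2θ − 20 = 0.
θ = (−2 + √(2² + 4·6·20)) / (2·6) = (−2 + √484) / 12 = (−2 + 22)/12 = 5/3.
ℓ''(θ) = −20/θ² − 6 < 0, confirming a maximum.

θ̂_MAP = 1.667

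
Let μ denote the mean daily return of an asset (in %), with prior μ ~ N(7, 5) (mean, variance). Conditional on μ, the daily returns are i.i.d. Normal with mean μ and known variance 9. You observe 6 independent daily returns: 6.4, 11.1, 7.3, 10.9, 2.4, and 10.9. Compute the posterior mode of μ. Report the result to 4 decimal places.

n = 6; x̄ = (6.4 + 11.1 + 7.3 + 10.9 + 2.4 + 10.9)/6 = 49/6 = 49/6 ≈ 8.1667.
For a Normal prior and Normal likelihood with known variance, the posterior is Normal; its mode equals its mean, the precision-weighted average.
Prior precision 1/σ₀² = 1/5 = 0.2; data precision n/σ² = 6/9 = 2/3.
μ̂ = (0.2·7 + (2/3)·(49/6)) / (0.2 + 2/3) = (308/45)/(13/15) = 308/39 ≈ 7.8974.

μ̂_MAP = 7.8974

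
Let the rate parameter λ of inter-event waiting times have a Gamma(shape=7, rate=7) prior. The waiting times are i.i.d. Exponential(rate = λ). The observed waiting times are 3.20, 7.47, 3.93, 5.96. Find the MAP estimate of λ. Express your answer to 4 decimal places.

The Exponential(rate=λ) likelihood is ∝ λ^n e^(−λΣtᵢ). Here n = 4 and Σtᵢ = 3.20 + 7.47 + 3.93 + 5.96 = 20.56.
Posterior ∝ λ^6e^(−7λ) · λ^4e^(−20.56λ) = λ^10e^(−27.56λ), i.e. Gamma(11, 27.56).
Mode = (a−1)/b = 10/27.56 ≈ 0.3628.

λ̂_MAP = 0.3628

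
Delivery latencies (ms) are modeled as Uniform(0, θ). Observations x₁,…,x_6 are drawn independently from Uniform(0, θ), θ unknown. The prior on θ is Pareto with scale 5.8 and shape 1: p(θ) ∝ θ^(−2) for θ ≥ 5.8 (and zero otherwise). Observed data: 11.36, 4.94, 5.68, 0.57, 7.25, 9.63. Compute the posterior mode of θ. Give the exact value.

The Uniform(0, θ) likelihood is θ^(−n) for θ ≥ max(xᵢ), zero otherwise. Here max(xᵢ) = 11.36.
Posterior ∝ θ^(−2) · θ^(−6) = θ^(−8) on θ ≥ max(5.8, 11.36) = 11.36.
This density is strictly decreasing in θ, so the posterior mode lies at the lower boundary of the support.

θ̂_MAP = 11.36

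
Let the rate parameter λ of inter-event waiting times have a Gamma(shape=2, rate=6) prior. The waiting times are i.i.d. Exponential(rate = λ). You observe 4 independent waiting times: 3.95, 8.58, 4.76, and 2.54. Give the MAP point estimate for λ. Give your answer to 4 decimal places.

λ̂_MAP = 0.1936

The Exponential(rate=λ) likelihood is ∝ λ^n e^(−λΣtᵢ). Here n = 4 and Σtᵢ = 3.95 + 8.58 + 4.76 + 2.54 = 19.83.
Posterior ∝ λe^(−6λ) · λ^4e^(−19.83λ) = λ^5e^(−25.83λ), i.e. Gamma(6, 25.83).
Mode = (a−1)/b = 5/25.83 ≈ 0.1936.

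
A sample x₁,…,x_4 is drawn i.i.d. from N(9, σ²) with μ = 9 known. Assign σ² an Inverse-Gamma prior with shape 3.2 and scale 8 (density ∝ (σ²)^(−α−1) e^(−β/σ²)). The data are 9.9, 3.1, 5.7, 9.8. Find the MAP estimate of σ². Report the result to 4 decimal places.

σ̂²_MAP = 5.0927

Sum of squared deviations about the known mean: SS = (9.9−9)² + (3.1−9)² + (5.7−9)² + (9.8−9)² = 47.15.
The Normal likelihood contributes (σ²)^(−n/2) exp(−SS/(2σ²)), so the posterior is Inverse-Gamma(α + n/2, β + SS/2) = Inverse-Gamma(5.2, 31.575).
The mode of Inverse-Gamma(a, b) is b/(a+1) = 31.575/6.2 ≈ 5.0927.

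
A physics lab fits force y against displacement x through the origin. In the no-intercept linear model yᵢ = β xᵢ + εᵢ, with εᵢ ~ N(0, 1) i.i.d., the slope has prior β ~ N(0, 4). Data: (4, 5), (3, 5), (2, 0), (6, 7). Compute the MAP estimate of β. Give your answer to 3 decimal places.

log p(β | y) = −Σ(yᵢ − βxᵢ)²/(2·1) − β²/(2·4) + const.
Setting the derivative to zero: Σxᵢ(yᵢ − βxᵢ)/1 − β/4 = 0, so β = Σxᵢyᵢ / (Σxᵢ² + σ²/τ²).
Σxᵢyᵢ = 4·5 + 3·5 + 2·0 + 6·7 = 77; Σxᵢ² = 65; σ²/τ² = 0.25.
β̂_MAP = 77 / (65 + 0.25) = 77/65.25 ≈ 1.180.

β̂_MAP = 1.180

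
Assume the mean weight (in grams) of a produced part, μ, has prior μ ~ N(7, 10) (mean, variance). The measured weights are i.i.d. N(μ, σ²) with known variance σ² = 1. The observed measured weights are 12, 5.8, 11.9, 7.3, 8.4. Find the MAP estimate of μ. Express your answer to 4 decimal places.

n = 5; x̄ = (12 + 5.8 + 11.9 + 7.3 + 8.4)/5 = 45.4/5 = 9.08.
For a Normal prior and Normal likelihood with known variance, the posterior is Normal; its mode equals its mean, the precision-weighted average.
Prior precision 1/σ₀² = 1/10 = 0.1; data precision n/σ² = 5/1 = 5.
μ̂ = (0.1·7 + 5·9.08) / (0.1 + 5) = 46.1/5.1 = 461/51 ≈ 9.0392.

μ̂_MAP = 9.0392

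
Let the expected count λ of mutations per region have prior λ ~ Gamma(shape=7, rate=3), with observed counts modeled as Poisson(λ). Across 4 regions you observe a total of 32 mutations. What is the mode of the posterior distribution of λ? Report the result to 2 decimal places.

λ̂_MAP = 5.43

Σxᵢ = 32, n = 4.
Posterior ∝ λ^6e^(−3λ) · λ^32e^(−4λ) = λ^38e^(−7λ), i.e. Gamma(shape=39, rate=7).
The mode of a Gamma(a, b) with a ≥ 1 (shape–rate) is (a−1)/b = 38/7 ≈ 5.43.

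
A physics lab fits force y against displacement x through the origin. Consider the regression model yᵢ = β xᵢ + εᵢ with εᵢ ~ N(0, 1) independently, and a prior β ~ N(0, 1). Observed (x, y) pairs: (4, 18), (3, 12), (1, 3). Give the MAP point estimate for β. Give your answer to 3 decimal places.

β̂_MAP = 4.111

log p(β | y) = −Σ(yᵢ − βxᵢ)²/(2·1) − β²/(2·1) + const.
Setting the derivative to zero: Σxᵢ(yᵢ − βxᵢ)/1 − β/1 = 0, so β = Σxᵢyᵢ / (Σxᵢ² + σ²/τ²).
Σxᵢyᵢ = 4·18 + 3·12 + 1·3 = 111; Σxᵢ² = 26; σ²/τ² = 1.
β̂_MAP = 111 / (26 + 1) = 111/27 ≈ 4.111.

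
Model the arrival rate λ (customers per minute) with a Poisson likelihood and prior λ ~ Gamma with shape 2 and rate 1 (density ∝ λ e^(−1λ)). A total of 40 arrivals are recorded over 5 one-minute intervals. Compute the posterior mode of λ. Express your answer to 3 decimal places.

λ̂_MAP = 6.833

Σxᵢ = 40, n = 5.
Posterior ∝ λe^(−1λ) · λ^40e^(−5λ) = λ^41e^(−6λ), i.e. Gamma(shape=42, rate=6).
The mode of a Gamma(a, b) with a ≥ 1 (shape–rate) is (a−1)/b = 41/6 ≈ 6.833.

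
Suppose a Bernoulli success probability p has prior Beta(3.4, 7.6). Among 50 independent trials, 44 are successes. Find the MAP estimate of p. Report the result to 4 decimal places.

Prior: Beta(3.4, 7.6).
Data: 44 successes in 50 trials. The binomial likelihood contributes p^44(1−p)^6, so the posterior is Beta(3.4+44, 7.6+6) = Beta(47.4, 13.6).
For Beta(a, b) with a, b > 1 the mode is (a−1)/(a+b−2) = 46.4/59 ≈ 0.7864.

p̂_MAP = 0.7864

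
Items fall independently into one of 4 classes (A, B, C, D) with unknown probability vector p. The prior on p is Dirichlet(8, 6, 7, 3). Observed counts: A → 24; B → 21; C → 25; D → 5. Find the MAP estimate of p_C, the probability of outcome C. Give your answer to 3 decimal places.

The posterior is Dirichlet(αᵢ + nᵢ) = Dirichlet(32, 27, 32, 8).
For a Dirichlet(a₁,…,a_K) with all aᵢ > 1, the mode has j-th component (aⱼ − 1)/(Σaᵢ − K).
Here Σaᵢ = 99 and K = 4, so p_C = (32 − 1)/(99 − 4) = 31/95 ≈ 0.326.

MAP estimate of p_C = 0.326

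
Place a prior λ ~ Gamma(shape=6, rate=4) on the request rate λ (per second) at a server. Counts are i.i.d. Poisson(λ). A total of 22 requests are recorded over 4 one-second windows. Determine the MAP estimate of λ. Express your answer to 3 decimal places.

λ̂_MAP = 3.375

Σxᵢ = 22, n = 4.
Posterior ∝ λ^5e^(−4λ) · λ^22e^(−4λ) = λ^27e^(−8λ), i.e. Gamma(shape=28, rate=8).
The mode of a Gamma(a, b) with a ≥ 1 (shape–rate) is (a−1)/b = 27/8 ≈ 3.375.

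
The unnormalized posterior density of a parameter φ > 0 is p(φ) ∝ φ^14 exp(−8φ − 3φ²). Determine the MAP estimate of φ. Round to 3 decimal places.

φ̂_MAP = 1.000

ℓ'(φ) = 14/φ − 8 − 6φ. Setting this to zero and multiplying by φ: 6φ² + 8φ − 14 = 0.
φ = (−8 + √(8² + 4·6·14)) / (2·6) = (−8 + √400) / 12 = (−8 + 20)/12 = 1.
ℓ''(φ) = −14/φ² − 6 < 0, confirming a maximum.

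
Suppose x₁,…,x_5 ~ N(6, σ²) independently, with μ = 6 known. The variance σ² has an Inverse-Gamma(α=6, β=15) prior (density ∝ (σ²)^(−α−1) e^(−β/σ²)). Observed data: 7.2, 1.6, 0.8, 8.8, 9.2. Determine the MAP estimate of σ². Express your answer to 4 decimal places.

Sum of squared deviations about the known mean: SS = (7.2−6)² + (1.6−6)² + (0.8−6)² + (8.8−6)² + (9.2−6)² = 65.92.
The Normal likelihood contributes (σ²)^(−n/2) exp(−SS/(2σ²)), so the posterior is Inverse-Gamma(α + n/2, β + SS/2) = Inverse-Gamma(8.5, 47.96).
The mode of Inverse-Gamma(a, b) is b/(a+1) = 47.96/9.5 ≈ 5.0484.

σ̂²_MAP = 5.0484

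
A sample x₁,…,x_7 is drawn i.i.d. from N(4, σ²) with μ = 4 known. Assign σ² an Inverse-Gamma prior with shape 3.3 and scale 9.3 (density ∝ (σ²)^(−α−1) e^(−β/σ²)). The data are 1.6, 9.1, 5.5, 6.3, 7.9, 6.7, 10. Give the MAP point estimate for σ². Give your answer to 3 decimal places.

Sum of squared deviations about the known mean: SS = (1.6−4)² + (9.1−4)² + (5.5−4)² + (6.3−4)² + (7.9−4)² + (6.7−4)² + (10−4)² = 97.81.
The Normal likelihood contributes (σ²)^(−n/2) exp(−SS/(2σ²)), so the posterior is Inverse-Gamma(α + n/2, β + SS/2) = Inverse-Gamma(6.8, 58.205).
The mode of Inverse-Gamma(a, b) is b/(a+1) = 58.205/7.8 ≈ 7.462.

σ̂²_MAP = 7.462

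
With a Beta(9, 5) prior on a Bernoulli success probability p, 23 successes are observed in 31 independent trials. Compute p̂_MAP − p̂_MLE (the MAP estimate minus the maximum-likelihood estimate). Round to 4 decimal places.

MAP − MLE = -0.0210

Posterior is Beta(32, 13); MAP = (32−1)/(45−2) = 31/43 ≈ 0.72093.
MLE ignores the prior: p̂_MLE = k/n = 23/31 ≈ 0.74194.
Difference = 31/43 − 23/31 = -28/1333 ≈ -0.0210.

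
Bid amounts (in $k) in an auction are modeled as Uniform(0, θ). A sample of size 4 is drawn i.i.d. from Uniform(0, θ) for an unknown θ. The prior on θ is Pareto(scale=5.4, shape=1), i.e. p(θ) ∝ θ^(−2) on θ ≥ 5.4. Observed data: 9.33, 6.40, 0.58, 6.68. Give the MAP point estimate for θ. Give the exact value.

θ̂_MAP = 9.33

The Uniform(0, θ) likelihood is θ^(−n) for θ ≥ max(xᵢ), zero otherwise. Here max(xᵢ) = 9.33.
Posterior ∝ θ^(−2) · θ^(−4) = θ^(−6) on θ ≥ max(5.4, 9.33) = 9.33.
This density is strictly decreasing in θ, so the posterior mode lies at the lower boundary of the support.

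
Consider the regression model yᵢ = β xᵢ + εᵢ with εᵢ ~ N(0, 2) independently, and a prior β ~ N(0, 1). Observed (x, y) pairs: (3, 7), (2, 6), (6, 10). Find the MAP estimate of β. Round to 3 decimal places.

β̂_MAP = 1.824

log p(β | y) = −Σ(yᵢ − βxᵢ)²/(2·2) − β²/(2·1) + const.
Setting the derivative to zero: Σxᵢ(yᵢ − βxᵢ)/2 − β/1 = 0, so β = Σxᵢyᵢ / (Σxᵢ² + σ²/τ²).
Σxᵢyᵢ = 3·7 + 2·6 + 6·10 = 93; Σxᵢ² = 49; σ²/τ² = 2.
β̂_MAP = 93 / (49 + 2) = 93/51 ≈ 1.824.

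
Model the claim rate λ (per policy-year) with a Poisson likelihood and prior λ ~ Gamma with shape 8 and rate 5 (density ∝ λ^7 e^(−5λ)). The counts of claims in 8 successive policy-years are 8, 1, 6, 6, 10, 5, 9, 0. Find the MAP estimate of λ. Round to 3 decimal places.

λ̂_MAP = 4.000

Σxᵢ = 8+1+6+6+10+5+9+0 = 45, with n = 8.
Posterior ∝ λ^7e^(−5λ) · λ^45e^(−8λ) = λ^52e^(−13λ), i.e. Gamma(shape=53, rate=13).
The mode of a Gamma(a, b) with a ≥ 1 (shape–rate) is (a−1)/b = 52/13 ≈ 4.000.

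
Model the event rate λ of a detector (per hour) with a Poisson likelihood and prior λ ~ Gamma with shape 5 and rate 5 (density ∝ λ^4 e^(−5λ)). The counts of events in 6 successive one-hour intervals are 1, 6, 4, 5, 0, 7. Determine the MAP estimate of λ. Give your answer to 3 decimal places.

λ̂_MAP = 2.455

Σxᵢ = 1+6+4+5+0+7 = 23, with n = 6.
Posterior ∝ λ^4e^(−5λ) · λ^23e^(−6λ) = λ^27e^(−11λ), i.e. Gamma(shape=28, rate=11).
The mode of a Gamma(a, b) with a ≥ 1 (shape–rate) is (a−1)/b = 27/11 ≈ 2.455.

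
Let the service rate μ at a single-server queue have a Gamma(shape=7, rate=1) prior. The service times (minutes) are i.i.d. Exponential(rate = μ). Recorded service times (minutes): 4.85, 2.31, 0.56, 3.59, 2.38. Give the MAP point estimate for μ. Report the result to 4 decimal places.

μ̂_MAP = 0.7488

The Exponential(rate=μ) likelihood is ∝ μ^n e^(−μΣtᵢ). Here n = 5 and Σtᵢ = 4.85 + 2.31 + 0.56 + 3.59 + 2.38 = 13.69.
Posterior ∝ μ^6e^(−1μ) · μ^5e^(−13.69μ) = μ^11e^(−14.69μ), i.e. Gamma(12, 14.69).
Mode = (a−1)/b = 11/14.69 ≈ 0.7488.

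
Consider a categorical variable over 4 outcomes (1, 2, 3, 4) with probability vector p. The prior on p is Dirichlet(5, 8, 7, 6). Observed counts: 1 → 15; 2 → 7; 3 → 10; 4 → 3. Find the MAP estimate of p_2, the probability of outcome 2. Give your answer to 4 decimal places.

MAP estimate: 0.2456

The posterior is Dirichlet(αᵢ + nᵢ) = Dirichlet(20, 15, 17, 9).
For a Dirichlet(a₁,…,a_K) with all aᵢ > 1, the mode has j-th component (aⱼ − 1)/(Σaᵢ − K).
Here Σaᵢ = 61 and K = 4, so p_2 = (15 − 1)/(61 − 4) = 14/57 ≈ 0.2456.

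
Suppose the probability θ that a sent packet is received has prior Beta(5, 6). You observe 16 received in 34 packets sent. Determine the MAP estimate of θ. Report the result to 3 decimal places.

Prior: Beta(5, 6).
Data: 16 successes in 34 trials. The binomial likelihood contributes θ^16(1−θ)^18, so the posterior is Beta(5+16, 6+18) = Beta(21, 24).
For Beta(a, b) with a, b > 1 the mode is (a−1)/(a+b−2) = 20/43 ≈ 0.465.

θ̂_MAP = 0.465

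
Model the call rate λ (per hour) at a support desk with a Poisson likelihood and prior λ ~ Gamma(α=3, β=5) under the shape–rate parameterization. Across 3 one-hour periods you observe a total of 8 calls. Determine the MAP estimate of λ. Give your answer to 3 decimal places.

λ̂_MAP = 1.250

Σxᵢ = 8, n = 3.
Posterior ∝ λ^2e^(−5λ) · λ^8e^(−3λ) = λ^10e^(−8λ), i.e. Gamma(shape=11, rate=8).
The mode of a Gamma(a, b) with a ≥ 1 (shape–rate) is (a−1)/b = 10/8 ≈ 1.250.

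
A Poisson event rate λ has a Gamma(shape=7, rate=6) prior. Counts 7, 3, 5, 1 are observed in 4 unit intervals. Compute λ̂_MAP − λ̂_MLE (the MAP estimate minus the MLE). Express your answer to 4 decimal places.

Σxᵢ = 16. Posterior is Gamma(23, 10); MAP = (23−1)/10 = 22/10 ≈ 2.20000.
MLE = x̄ = 16/4 ≈ 4.00000.
Difference = 22/10 − 16/4 = -9/5 ≈ -1.8000.

MAP − MLE = -1.8000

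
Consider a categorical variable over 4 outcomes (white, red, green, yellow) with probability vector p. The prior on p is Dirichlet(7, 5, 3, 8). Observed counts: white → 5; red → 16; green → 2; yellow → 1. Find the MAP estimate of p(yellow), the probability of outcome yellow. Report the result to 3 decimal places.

The posterior is Dirichlet(αᵢ + nᵢ) = Dirichlet(12, 21, 5, 9).
For a Dirichlet(a₁,…,a_K) with all aᵢ > 1, the mode has j-th component (aⱼ − 1)/(Σaᵢ − K).
Here Σaᵢ = 47 and K = 4, so p(yellow) = (9 − 1)/(47 − 4) = 8/43 ≈ 0.186.

MAP estimate of p(yellow) = 0.186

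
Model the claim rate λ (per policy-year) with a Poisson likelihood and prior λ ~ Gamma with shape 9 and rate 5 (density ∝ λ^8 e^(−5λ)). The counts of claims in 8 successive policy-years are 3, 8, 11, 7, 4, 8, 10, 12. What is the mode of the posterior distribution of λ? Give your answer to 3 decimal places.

Σxᵢ = 3+8+11+7+4+8+10+12 = 63, with n = 8.
Posterior ∝ λ^8e^(−5λ) · λ^63e^(−8λ) = λ^71e^(−13λ), i.e. Gamma(shape=72, rate=13).
The mode of a Gamma(a, b) with a ≥ 1 (shape–rate) is (a−1)/b = 71/13 ≈ 5.462.

λ̂_MAP = 5.462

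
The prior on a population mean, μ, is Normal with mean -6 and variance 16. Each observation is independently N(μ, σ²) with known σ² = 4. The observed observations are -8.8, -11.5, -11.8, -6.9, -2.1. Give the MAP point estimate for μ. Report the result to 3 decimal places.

n = 5; x̄ = ((-8.8) + (-11.5) + (-11.8) + (-6.9) + (-2.1))/5 = -41.1/5 = -8.22.
For a Normal prior and Normal likelihood with known variance, the posterior is Normal; its mode equals its mean, the precision-weighted average.
Prior precision 1/σ₀² = 1/16 = 0.0625; data precision n/σ² = 5/4 = 1.25.
μ̂ = (0.0625·(-6) + 1.25·(-8.22)) / (0.0625 + 1.25) = (-10.65)/1.3125 = -284/35 ≈ -8.114.

μ̂_MAP = -8.114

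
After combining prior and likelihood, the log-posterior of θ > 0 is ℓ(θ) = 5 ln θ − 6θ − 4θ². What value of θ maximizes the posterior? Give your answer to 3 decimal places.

θ̂_MAP = 0.500

ℓ'(θ) = 5/θ − 6 − 8θ. Setting this to zero and multiplying by θ: 8θ² + 6θ − 5 = 0.
θ = (−6 + √(6² + 4·8·5)) / (2·8) = (−6 + √196) / 16 = (−6 + 14)/16 = 1/2.
ℓ''(θ) = −5/θ² − 8 < 0, confirming a maximum.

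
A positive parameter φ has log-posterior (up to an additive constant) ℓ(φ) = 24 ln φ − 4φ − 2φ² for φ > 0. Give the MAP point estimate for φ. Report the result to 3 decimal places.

φ̂_MAP = 2.000

ℓ'(φ) = 24/φ − 4 − 4φ. Setting this to zero and multiplying by φ: 4φ² + 4φ − 24 = 0.
φ = (−4 + √(4² + 4·4·24)) / (2·4) = (−4 + √400) / 8 = (−4 + 20)/8 = 2.
ℓ''(φ) = −24/φ² − 4 < 0, confirming a maximum.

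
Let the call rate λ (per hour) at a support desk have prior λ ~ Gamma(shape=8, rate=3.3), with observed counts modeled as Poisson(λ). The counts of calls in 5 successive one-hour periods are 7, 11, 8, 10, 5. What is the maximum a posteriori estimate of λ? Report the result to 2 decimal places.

Σxᵢ = 7+11+8+10+5 = 41, with n = 5.
Posterior ∝ λ^7e^(−3.3λ) · λ^41e^(−5λ) = λ^48e^(−8.3λ), i.e. Gamma(shape=49, rate=8.3).
The mode of a Gamma(a, b) with a ≥ 1 (shape–rate) is (a−1)/b = 48/8.3 ≈ 5.78.

λ̂_MAP = 5.78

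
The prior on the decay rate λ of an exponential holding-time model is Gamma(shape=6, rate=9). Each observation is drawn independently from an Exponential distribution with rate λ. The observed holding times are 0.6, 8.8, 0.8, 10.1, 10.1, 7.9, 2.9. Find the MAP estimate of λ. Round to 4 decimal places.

The Exponential(rate=λ) likelihood is ∝ λ^n e^(−λΣtᵢ). Here n = 7 and Σtᵢ = 0.6 + 8.8 + 0.8 + 10.1 + 10.1 + 7.9 + 2.9 = 41.2.
Posterior ∝ λ^5e^(−9λ) · λ^7e^(−41.2λ) = λ^12e^(−50.2λ), i.e. Gamma(13, 50.2).
Mode = (a−1)/b = 12/50.2 ≈ 0.2390.

λ̂_MAP = 0.2390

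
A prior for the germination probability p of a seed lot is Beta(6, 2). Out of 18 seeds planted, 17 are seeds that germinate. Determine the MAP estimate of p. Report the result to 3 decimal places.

p̂_MAP = 0.917

Prior: Beta(6, 2).
Data: 17 successes in 18 trials. The binomial likelihood contributes p^17(1−p)^1, so the posterior is Beta(6+17, 2+1) = Beta(23, 3).
For Beta(a, b) with a, b > 1 the mode is (a−1)/(a+b−2) = 22/24 ≈ 0.917.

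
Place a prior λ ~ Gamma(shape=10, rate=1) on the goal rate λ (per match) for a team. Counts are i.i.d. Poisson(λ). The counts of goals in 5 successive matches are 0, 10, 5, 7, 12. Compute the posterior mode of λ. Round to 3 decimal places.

λ̂_MAP = 7.167

Σxᵢ = 0+10+5+7+12 = 34, with n = 5.
Posterior ∝ λ^9e^(−1λ) · λ^34e^(−5λ) = λ^43e^(−6λ), i.e. Gamma(shape=44, rate=6).
The mode of a Gamma(a, b) with a ≥ 1 (shape–rate) is (a−1)/b = 43/6 ≈ 7.167.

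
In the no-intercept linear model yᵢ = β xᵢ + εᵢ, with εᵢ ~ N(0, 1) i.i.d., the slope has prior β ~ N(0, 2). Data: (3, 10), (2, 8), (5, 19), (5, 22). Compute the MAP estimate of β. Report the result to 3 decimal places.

β̂_MAP = 3.953

log p(β | y) = −Σ(yᵢ − βxᵢ)²/(2·1) − β²/(2·2) + const.
Setting the derivative to zero: Σxᵢ(yᵢ − βxᵢ)/1 − β/2 = 0, so β = Σxᵢyᵢ / (Σxᵢ² + σ²/τ²).
Σxᵢyᵢ = 3·10 + 2·8 + 5·19 + 5·22 = 251; Σxᵢ² = 63; σ²/τ² = 0.5.
β̂_MAP = 251 / (63 + 0.5) = 251/63.5 ≈ 3.953.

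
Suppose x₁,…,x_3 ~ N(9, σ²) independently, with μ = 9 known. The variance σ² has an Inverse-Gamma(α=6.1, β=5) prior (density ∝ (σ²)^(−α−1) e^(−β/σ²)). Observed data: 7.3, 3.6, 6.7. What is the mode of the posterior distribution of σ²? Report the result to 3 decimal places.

Sum of squared deviations about the known mean: SS = (7.3−9)² + (3.6−9)² + (6.7−9)² = 37.34.
The Normal likelihood contributes (σ²)^(−n/2) exp(−SS/(2σ²)), so the posterior is Inverse-Gamma(α + n/2, β + SS/2) = Inverse-Gamma(7.6, 23.67).
The mode of Inverse-Gamma(a, b) is b/(a+1) = 23.67/8.6 ≈ 2.752.

σ̂²_MAP = 2.752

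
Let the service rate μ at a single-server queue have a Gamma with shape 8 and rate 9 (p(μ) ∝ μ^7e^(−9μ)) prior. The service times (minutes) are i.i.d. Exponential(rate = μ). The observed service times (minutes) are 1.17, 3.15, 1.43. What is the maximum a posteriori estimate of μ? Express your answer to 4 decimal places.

μ̂_MAP = 0.6780

The Exponential(rate=μ) likelihood is ∝ μ^n e^(−μΣtᵢ). Here n = 3 and Σtᵢ = 1.17 + 3.15 + 1.43 = 5.75.
Posterior ∝ μ^7e^(−9μ) · μ^3e^(−5.75μ) = μ^10e^(−14.75μ), i.e. Gamma(11, 14.75).
Mode = (a−1)/b = 10/14.75 ≈ 0.6780.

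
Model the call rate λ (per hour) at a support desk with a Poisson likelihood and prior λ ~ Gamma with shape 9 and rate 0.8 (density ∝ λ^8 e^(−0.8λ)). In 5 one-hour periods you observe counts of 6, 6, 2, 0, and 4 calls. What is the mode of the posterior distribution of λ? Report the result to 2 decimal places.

Σxᵢ = 6+6+2+0+4 = 18, with n = 5.
Posterior ∝ λ^8e^(−0.8λ) · λ^18e^(−5λ) = λ^26e^(−5.8λ), i.e. Gamma(shape=27, rate=5.8).
The mode of a Gamma(a, b) with a ≥ 1 (shape–rate) is (a−1)/b = 26/5.8 ≈ 4.48.

λ̂_MAP = 4.48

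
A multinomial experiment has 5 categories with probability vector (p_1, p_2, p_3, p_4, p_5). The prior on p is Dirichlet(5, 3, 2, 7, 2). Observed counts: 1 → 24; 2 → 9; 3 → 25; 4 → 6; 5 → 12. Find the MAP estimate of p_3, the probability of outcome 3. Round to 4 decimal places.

MAP estimate: 0.2889

The posterior is Dirichlet(αᵢ + nᵢ) = Dirichlet(29, 12, 27, 13, 14).
For a Dirichlet(a₁,…,a_K) with all aᵢ > 1, the mode has j-th component (aⱼ − 1)/(Σaᵢ − K).
Here Σaᵢ = 95 and K = 5, so p_3 = (27 − 1)/(95 − 5) = 26/90 ≈ 0.2889.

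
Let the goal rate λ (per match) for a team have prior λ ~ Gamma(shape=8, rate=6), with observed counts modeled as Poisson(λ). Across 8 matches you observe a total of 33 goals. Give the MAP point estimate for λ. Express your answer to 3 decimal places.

Σxᵢ = 33, n = 8.
Posterior ∝ λ^7e^(−6λ) · λ^33e^(−8λ) = λ^40e^(−14λ), i.e. Gamma(shape=41, rate=14).
The mode of a Gamma(a, b) with a ≥ 1 (shape–rate) is (a−1)/b = 40/14 ≈ 2.857.

λ̂_MAP = 2.857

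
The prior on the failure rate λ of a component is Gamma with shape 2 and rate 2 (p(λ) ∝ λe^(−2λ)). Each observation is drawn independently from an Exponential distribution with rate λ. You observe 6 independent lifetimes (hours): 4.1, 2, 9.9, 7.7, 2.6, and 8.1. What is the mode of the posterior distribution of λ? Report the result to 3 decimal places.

The Exponential(rate=λ) likelihood is ∝ λ^n e^(−λΣtᵢ). Here n = 6 and Σtᵢ = 4.1 + 2 + 9.9 + 7.7 + 2.6 + 8.1 = 34.4.
Posterior ∝ λe^(−2λ) · λ^6e^(−34.4λ) = λ^7e^(−36.4λ), i.e. Gamma(8, 36.4).
Mode = (a−1)/b = 7/36.4 ≈ 0.192.

λ̂_MAP = 0.192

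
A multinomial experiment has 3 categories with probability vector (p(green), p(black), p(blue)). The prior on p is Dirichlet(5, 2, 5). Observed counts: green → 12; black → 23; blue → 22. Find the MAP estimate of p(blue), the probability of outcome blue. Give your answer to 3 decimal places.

The posterior is Dirichlet(αᵢ + nᵢ) = Dirichlet(17, 25, 27).
For a Dirichlet(a₁,…,a_K) with all aᵢ > 1, the mode has j-th component (aⱼ − 1)/(Σaᵢ − K).
Here Σaᵢ = 69 and K = 3, so p(blue) = (27 − 1)/(69 − 3) = 26/66 ≈ 0.394.

MAP estimate of p(blue) = 0.394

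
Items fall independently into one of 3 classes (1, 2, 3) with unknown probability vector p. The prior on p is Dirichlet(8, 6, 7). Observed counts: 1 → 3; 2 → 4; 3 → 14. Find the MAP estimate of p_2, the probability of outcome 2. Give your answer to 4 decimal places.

MAP estimate: 0.2308

The posterior is Dirichlet(αᵢ + nᵢ) = Dirichlet(11, 10, 21).
For a Dirichlet(a₁,…,a_K) with all aᵢ > 1, the mode has j-th component (aⱼ − 1)/(Σaᵢ − K).
Here Σaᵢ = 42 and K = 3, so p_2 = (10 − 1)/(42 − 3) = 9/39 ≈ 0.2308.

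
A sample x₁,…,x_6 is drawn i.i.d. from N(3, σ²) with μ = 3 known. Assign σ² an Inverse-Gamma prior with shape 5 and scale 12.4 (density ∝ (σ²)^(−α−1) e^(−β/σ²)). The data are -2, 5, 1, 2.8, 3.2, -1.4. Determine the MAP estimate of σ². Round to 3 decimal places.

σ̂²_MAP = 4.291

Sum of squared deviations about the known mean: SS = (-2−3)² + (5−3)² + (1−3)² + (2.8−3)² + (3.2−3)² + (-1.4−3)² = 52.44.
The Normal likelihood contributes (σ²)^(−n/2) exp(−SS/(2σ²)), so the posterior is Inverse-Gamma(α + n/2, β + SS/2) = Inverse-Gamma(8, 38.62).
The mode of Inverse-Gamma(a, b) is b/(a+1) = 38.62/9 ≈ 4.291.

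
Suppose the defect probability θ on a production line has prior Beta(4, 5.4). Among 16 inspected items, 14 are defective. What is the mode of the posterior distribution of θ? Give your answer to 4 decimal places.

θ̂_MAP = 0.7265

Prior: Beta(4, 5.4).
Data: 14 successes in 16 trials. The binomial likelihood contributes θ^14(1−θ)^2, so the posterior is Beta(4+14, 5.4+2) = Beta(18, 7.4).
For Beta(a, b) with a, b > 1 the mode is (a−1)/(a+b−2) = 17/23.4 ≈ 0.7265.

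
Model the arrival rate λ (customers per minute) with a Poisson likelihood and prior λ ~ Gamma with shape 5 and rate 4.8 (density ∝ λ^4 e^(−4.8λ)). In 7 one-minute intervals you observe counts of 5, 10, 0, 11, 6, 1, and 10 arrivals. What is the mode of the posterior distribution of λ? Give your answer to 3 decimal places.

λ̂_MAP = 3.983

Σxᵢ = 5+10+0+11+6+1+10 = 43, with n = 7.
Posterior ∝ λ^4e^(−4.8λ) · λ^43e^(−7λ) = λ^47e^(−11.8λ), i.e. Gamma(shape=48, rate=11.8).
The mode of a Gamma(a, b) with a ≥ 1 (shape–rate) is (a−1)/b = 47/11.8 ≈ 3.983.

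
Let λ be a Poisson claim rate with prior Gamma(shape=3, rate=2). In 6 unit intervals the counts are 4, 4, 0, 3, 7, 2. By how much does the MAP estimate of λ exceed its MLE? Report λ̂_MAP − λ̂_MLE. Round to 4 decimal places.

MAP − MLE = -0.5833

Σxᵢ = 20. Posterior is Gamma(23, 8); MAP = (23−1)/8 = 22/8 ≈ 2.75000.
MLE = x̄ = 20/6 ≈ 3.33333.
Difference = 22/8 − 20/6 = -7/12 ≈ -0.5833.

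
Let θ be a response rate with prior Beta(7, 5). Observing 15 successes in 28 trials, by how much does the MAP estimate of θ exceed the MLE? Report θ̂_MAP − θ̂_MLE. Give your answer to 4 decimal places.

MAP − MLE = 0.0169

Posterior is Beta(22, 18); MAP = (22−1)/(40−2) = 21/38 ≈ 0.55263.
MLE ignores the prior: θ̂_MLE = k/n = 15/28 ≈ 0.53571.
Difference = 21/38 − 15/28 = 9/532 ≈ 0.0169.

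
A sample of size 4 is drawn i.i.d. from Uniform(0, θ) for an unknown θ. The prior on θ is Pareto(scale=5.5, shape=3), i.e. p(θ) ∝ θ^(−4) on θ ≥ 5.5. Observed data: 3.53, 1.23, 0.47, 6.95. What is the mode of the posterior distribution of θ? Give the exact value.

θ̂_MAP = 6.95

The Uniform(0, θ) likelihood is θ^(−n) for θ ≥ max(xᵢ), zero otherwise. Here max(xᵢ) = 6.95.
Posterior ∝ θ^(−4) · θ^(−4) = θ^(−8) on θ ≥ max(5.5, 6.95) = 6.95.
This density is strictly decreasing in θ, so the posterior mode lies at the lower boundary of the support.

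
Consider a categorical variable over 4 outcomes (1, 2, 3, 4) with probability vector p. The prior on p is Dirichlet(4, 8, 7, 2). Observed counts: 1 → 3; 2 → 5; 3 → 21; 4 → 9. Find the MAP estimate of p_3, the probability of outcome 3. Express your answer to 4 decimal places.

MAP estimate: 0.4909

The posterior is Dirichlet(αᵢ + nᵢ) = Dirichlet(7, 13, 28, 11).
For a Dirichlet(a₁,…,a_K) with all aᵢ > 1, the mode has j-th component (aⱼ − 1)/(Σaᵢ − K).
Here Σaᵢ = 59 and K = 4, so p_3 = (28 − 1)/(59 − 4) = 27/55 ≈ 0.4909.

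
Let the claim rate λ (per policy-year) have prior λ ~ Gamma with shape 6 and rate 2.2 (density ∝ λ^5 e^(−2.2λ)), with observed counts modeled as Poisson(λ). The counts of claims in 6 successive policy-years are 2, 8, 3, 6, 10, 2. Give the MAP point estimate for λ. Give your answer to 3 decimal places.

Σxᵢ = 2+8+3+6+10+2 = 31, with n = 6.
Posterior ∝ λ^5e^(−2.2λ) · λ^31e^(−6λ) = λ^36e^(−8.2λ), i.e. Gamma(shape=37, rate=8.2).
The mode of a Gamma(a, b) with a ≥ 1 (shape–rate) is (a−1)/b = 36/8.2 ≈ 4.390.

λ̂_MAP = 4.390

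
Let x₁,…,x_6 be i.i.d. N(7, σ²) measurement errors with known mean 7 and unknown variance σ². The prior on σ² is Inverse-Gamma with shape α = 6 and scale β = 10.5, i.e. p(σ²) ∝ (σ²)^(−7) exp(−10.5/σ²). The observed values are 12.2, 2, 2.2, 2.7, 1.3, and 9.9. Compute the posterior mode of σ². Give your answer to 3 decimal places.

Sum of squared deviations about the known mean: SS = (12.2−7)² + (2−7)² + (2.2−7)² + (2.7−7)² + (1.3−7)² + (9.9−7)² = 134.47.
The Normal likelihood contributes (σ²)^(−n/2) exp(−SS/(2σ²)), so the posterior is Inverse-Gamma(α + n/2, β + SS/2) = Inverse-Gamma(9, 77.735).
The mode of Inverse-Gamma(a, b) is b/(a+1) = 77.735/10 ≈ 7.774.

σ̂²_MAP = 7.774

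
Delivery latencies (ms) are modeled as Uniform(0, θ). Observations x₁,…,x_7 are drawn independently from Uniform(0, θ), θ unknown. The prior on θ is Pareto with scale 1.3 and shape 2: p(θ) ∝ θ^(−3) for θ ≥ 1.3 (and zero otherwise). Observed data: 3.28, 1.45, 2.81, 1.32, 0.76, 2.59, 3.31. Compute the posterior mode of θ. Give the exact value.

θ̂_MAP = 3.31

The Uniform(0, θ) likelihood is θ^(−n) for θ ≥ max(xᵢ), zero otherwise. Here max(xᵢ) = 3.31.
Posterior ∝ θ^(−3) · θ^(−7) = θ^(−10) on θ ≥ max(1.3, 3.31) = 3.31.
This density is strictly decreasing in θ, so the posterior mode lies at the lower boundary of the support.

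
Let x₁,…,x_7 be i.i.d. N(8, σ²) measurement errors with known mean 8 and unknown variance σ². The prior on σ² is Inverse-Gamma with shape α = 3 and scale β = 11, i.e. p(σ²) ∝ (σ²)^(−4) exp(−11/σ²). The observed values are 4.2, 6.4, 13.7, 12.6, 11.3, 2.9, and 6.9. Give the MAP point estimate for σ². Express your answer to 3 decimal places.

Sum of squared deviations about the known mean: SS = (4.2−8)² + (6.4−8)² + (13.7−8)² + (12.6−8)² + (11.3−8)² + (2.9−8)² + (6.9−8)² = 108.76.
The Normal likelihood contributes (σ²)^(−n/2) exp(−SS/(2σ²)), so the posterior is Inverse-Gamma(α + n/2, β + SS/2) = Inverse-Gamma(6.5, 65.38).
The mode of Inverse-Gamma(a, b) is b/(a+1) = 65.38/7.5 ≈ 8.717.

σ̂²_MAP = 8.717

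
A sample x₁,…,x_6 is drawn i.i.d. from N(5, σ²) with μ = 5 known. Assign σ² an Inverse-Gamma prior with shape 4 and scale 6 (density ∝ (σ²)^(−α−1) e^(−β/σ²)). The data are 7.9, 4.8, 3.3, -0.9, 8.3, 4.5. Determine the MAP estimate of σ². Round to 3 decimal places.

Sum of squared deviations about the known mean: SS = (7.9−5)² + (4.8−5)² + (3.3−5)² + (-0.9−5)² + (8.3−5)² + (4.5−5)² = 57.29.
The Normal likelihood contributes (σ²)^(−n/2) exp(−SS/(2σ²)), so the posterior is Inverse-Gamma(α + n/2, β + SS/2) = Inverse-Gamma(7, 34.645).
The mode of Inverse-Gamma(a, b) is b/(a+1) = 34.645/8 ≈ 4.331.

σ̂²_MAP = 4.331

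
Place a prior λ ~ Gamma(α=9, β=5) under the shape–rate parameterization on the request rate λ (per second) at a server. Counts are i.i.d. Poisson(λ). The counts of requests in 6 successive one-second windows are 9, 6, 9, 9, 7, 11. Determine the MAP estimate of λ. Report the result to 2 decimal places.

λ̂_MAP = 5.36

Σxᵢ = 9+6+9+9+7+11 = 51, with n = 6.
Posterior ∝ λ^8e^(−5λ) · λ^51e^(−6λ) = λ^59e^(−11λ), i.e. Gamma(shape=60, rate=11).
The mode of a Gamma(a, b) with a ≥ 1 (shape–rate) is (a−1)/b = 59/11 ≈ 5.36.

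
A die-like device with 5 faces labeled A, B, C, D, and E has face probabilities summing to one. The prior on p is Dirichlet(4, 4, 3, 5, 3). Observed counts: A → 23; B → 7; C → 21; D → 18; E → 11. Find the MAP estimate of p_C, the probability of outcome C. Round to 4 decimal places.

The posterior is Dirichlet(αᵢ + nᵢ) = Dirichlet(27, 11, 24, 23, 14).
For a Dirichlet(a₁,…,a_K) with all aᵢ > 1, the mode has j-th component (aⱼ − 1)/(Σaᵢ − K).
Here Σaᵢ = 99 and K = 5, so p_C = (24 − 1)/(99 − 5) = 23/94 ≈ 0.2447.

MAP estimate of p_C = 0.2447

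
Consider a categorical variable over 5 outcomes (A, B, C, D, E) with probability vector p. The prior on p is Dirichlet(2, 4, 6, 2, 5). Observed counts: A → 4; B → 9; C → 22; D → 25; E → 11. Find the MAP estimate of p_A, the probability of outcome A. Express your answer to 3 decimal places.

MAP estimate of p_A = 0.059

The posterior is Dirichlet(αᵢ + nᵢ) = Dirichlet(6, 13, 28, 27, 16).
For a Dirichlet(a₁,…,a_K) with all aᵢ > 1, the mode has j-th component (aⱼ − 1)/(Σaᵢ − K).
Here Σaᵢ = 90 and K = 5, so p_A = (6 − 1)/(90 − 5) = 5/85 ≈ 0.059.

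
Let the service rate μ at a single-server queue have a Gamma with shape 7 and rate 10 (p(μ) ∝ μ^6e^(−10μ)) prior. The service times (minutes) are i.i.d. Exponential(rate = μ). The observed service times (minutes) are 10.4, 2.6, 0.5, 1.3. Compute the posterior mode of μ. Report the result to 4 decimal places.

μ̂_MAP = 0.4032

The Exponential(rate=μ) likelihood is ∝ μ^n e^(−μΣtᵢ). Here n = 4 and Σtᵢ = 10.4 + 2.6 + 0.5 + 1.3 = 14.8.
Posterior ∝ μ^6e^(−10μ) · μ^4e^(−14.8μ) = μ^10e^(−24.8μ), i.e. Gamma(11, 24.8).
Mode = (a−1)/b = 10/24.8 ≈ 0.4032.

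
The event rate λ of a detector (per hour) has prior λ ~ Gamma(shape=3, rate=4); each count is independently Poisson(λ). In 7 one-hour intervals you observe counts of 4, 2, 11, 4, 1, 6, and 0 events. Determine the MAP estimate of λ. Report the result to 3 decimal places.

λ̂_MAP = 2.727

Σxᵢ = 4+2+11+4+1+6+0 = 28, with n = 7.
Posterior ∝ λ^2e^(−4λ) · λ^28e^(−7λ) = λ^30e^(−11λ), i.e. Gamma(shape=31, rate=11).
The mode of a Gamma(a, b) with a ≥ 1 (shape–rate) is (a−1)/b = 30/11 ≈ 2.727.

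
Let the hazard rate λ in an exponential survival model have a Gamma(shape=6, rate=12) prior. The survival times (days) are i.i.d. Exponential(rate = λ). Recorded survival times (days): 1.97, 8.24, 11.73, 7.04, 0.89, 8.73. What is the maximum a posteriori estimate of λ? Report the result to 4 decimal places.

The Exponential(rate=λ) likelihood is ∝ λ^n e^(−λΣtᵢ). Here n = 6 and Σtᵢ = 1.97 + 8.24 + 11.73 + 7.04 + 0.89 + 8.73 = 38.60.
Posterior ∝ λ^5e^(−12λ) · λ^6e^(−38.60λ) = λ^11e^(−50.60λ), i.e. Gamma(12, 50.60).
Mode = (a−1)/b = 11/50.60 ≈ 0.2174.

λ̂_MAP = 0.2174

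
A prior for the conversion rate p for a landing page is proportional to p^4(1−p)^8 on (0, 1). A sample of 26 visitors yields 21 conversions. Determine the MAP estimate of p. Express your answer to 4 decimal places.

The prior density ∝ p^4(1−p)^8 is the kernel of Beta(5, 9).
Data: 21 successes in 26 trials. The binomial likelihood contributes p^21(1−p)^5, so the posterior is Beta(5+21, 9+5) = Beta(26, 14).
For Beta(a, b) with a, b > 1 the mode is (a−1)/(a+b−2) = 25/38 ≈ 0.6579.

p̂_MAP = 0.6579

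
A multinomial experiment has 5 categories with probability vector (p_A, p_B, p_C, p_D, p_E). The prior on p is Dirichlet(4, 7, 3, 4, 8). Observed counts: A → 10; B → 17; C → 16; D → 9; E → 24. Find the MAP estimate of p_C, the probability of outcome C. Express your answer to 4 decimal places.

MAP estimate of p_C = 0.1856

The posterior is Dirichlet(αᵢ + nᵢ) = Dirichlet(14, 24, 19, 13, 32).
For a Dirichlet(a₁,…,a_K) with all aᵢ > 1, the mode has j-th component (aⱼ − 1)/(Σaᵢ − K).
Here Σaᵢ = 102 and K = 5, so p_C = (19 − 1)/(102 − 5) = 18/97 ≈ 0.1856.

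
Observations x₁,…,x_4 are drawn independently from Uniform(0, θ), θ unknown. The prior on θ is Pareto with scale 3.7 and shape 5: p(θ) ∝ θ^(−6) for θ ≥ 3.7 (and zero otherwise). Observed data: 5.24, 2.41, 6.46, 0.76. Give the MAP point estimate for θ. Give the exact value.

θ̂_MAP = 6.46

The Uniform(0, θ) likelihood is θ^(−n) for θ ≥ max(xᵢ), zero otherwise. Here max(xᵢ) = 6.46.
Posterior ∝ θ^(−6) · θ^(−4) = θ^(−10) on θ ≥ max(3.7, 6.46) = 6.46.
This density is strictly decreasing in θ, so the posterior mode lies at the lower boundary of the support.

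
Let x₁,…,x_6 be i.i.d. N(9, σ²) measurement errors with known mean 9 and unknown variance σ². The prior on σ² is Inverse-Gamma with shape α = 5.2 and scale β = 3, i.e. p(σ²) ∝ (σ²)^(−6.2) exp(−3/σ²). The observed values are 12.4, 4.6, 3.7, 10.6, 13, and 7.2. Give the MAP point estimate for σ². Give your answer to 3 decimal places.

Sum of squared deviations about the known mean: SS = (12.4−9)² + (4.6−9)² + (3.7−9)² + (10.6−9)² + (13−9)² + (7.2−9)² = 80.81.
The Normal likelihood contributes (σ²)^(−n/2) exp(−SS/(2σ²)), so the posterior is Inverse-Gamma(α + n/2, β + SS/2) = Inverse-Gamma(8.2, 43.405).
The mode of Inverse-Gamma(a, b) is b/(a+1) = 43.405/9.2 ≈ 4.718.

σ̂²_MAP = 4.718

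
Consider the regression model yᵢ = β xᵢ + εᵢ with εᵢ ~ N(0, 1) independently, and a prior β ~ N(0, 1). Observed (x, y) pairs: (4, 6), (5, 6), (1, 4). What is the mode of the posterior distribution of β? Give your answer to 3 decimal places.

β̂_MAP = 1.349

log p(β | y) = −Σ(yᵢ − βxᵢ)²/(2·1) − β²/(2·1) + const.
Setting the derivative to zero: Σxᵢ(yᵢ − βxᵢ)/1 − β/1 = 0, so β = Σxᵢyᵢ / (Σxᵢ² + σ²/τ²).
Σxᵢyᵢ = 4·6 + 5·6 + 1·4 = 58; Σxᵢ² = 42; σ²/τ² = 1.
β̂_MAP = 58 / (42 + 1) = 58/43 ≈ 1.349.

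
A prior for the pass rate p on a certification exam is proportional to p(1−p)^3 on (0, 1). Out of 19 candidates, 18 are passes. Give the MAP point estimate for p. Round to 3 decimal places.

p̂_MAP = 0.826

The prior density ∝ p(1−p)^3 is the kernel of Beta(2, 4).
Data: 18 successes in 19 trials. The binomial likelihood contributes p^18(1−p)^1, so the posterior is Beta(2+18, 4+1) = Beta(20, 5).
For Beta(a, b) with a, b > 1 the mode is (a−1)/(a+b−2) = 19/23 ≈ 0.826.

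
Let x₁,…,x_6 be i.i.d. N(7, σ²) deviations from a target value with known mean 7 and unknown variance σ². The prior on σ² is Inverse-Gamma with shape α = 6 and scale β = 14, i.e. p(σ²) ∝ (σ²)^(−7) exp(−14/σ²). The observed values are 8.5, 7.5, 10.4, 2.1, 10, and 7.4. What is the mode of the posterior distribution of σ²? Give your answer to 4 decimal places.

σ̂²_MAP = 3.7615

Sum of squared deviations about the known mean: SS = (8.5−7)² + (7.5−7)² + (10.4−7)² + (2.1−7)² + (10−7)² + (7.4−7)² = 47.23.
The Normal likelihood contributes (σ²)^(−n/2) exp(−SS/(2σ²)), so the posterior is Inverse-Gamma(α + n/2, β + SS/2) = Inverse-Gamma(9, 37.615).
The mode of Inverse-Gamma(a, b) is b/(a+1) = 37.615/10 ≈ 3.7615.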